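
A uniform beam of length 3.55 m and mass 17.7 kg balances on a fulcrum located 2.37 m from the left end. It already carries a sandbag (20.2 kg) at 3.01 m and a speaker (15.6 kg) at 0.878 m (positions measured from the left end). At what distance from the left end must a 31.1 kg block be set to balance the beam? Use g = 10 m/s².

x ≈ 3.04 m from the left end

Take moments about the fulcrum (at 2.37 m from the left end).
Beam weight: 17.7 × 10 = 177 N down at 1.775 m → arm 0.595 m, τ = 177 × 0.595 = 105.3 N·m counterclockwise.
Sandbag: 20.2 × 10 = 202 N down at 3.01 m → arm 0.64 m, τ = 202 × 0.64 = 129.3 N·m clockwise.
Speaker: 15.6 × 10 = 156 N down at 0.878 m → arm 1.492 m, τ = 156 × 1.492 = 232.8 N·m counterclockwise.
Net moment of existing loads = 208.8 N·m counterclockwise.
The block weighs 31.1 × 10 = 311 N and must supply an equal clockwise moment, so its lever arm about the fulcrum is 208.8 / 311 = 0.671 m.
That puts it at 2.37 + 0.671 = 3.04 m from the left end.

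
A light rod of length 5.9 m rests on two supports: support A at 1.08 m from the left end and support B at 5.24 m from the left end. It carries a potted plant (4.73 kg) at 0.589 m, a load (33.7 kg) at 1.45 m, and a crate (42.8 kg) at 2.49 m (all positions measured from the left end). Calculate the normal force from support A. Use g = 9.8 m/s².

About support B:
Potted plant: 4.73 × 9.8 = 46.35 N down at 0.589 m → arm 4.651 m, τ = 46.35 × 4.651 = 215.6 N·m counterclockwise.
Load: 33.7 × 9.8 = 330.3 N down at 1.45 m → arm 3.79 m, τ = 330.3 × 3.79 = 1252 N·m counterclockwise.
Crate: 42.8 × 9.8 = 419.4 N down at 2.49 m → arm 2.75 m, τ = 419.4 × 2.75 = 1153 N·m counterclockwise.
Net load moment about support B = 2621 N·m counterclockwise.
Reaction R at support A is upward at 1.08 m, arm 4.16 m → moment R × 4.16 clockwise.
Balancing moments: R × 4.16 = 2621, giving R = 630 N.

R_A ≈ 630 N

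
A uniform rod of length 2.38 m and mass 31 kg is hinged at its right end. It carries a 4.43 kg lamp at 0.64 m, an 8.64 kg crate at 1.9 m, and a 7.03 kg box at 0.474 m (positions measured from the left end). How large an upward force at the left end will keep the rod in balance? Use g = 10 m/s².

F ≈ 261 N

Take moments about the right end.
Beam weight: 31 × 10 = 310 N down at 1.19 m → arm 1.19 m, τ = 310 × 1.19 = 368.9 N·m counterclockwise.
Lamp: 4.43 × 10 = 44.3 N down at 0.64 m → arm 1.74 m, τ = 44.3 × 1.74 = 77.08 N·m counterclockwise.
Crate: 8.64 × 10 = 86.4 N down at 1.9 m → arm 0.48 m, τ = 86.4 × 0.48 = 41.47 N·m counterclockwise.
Box: 7.03 × 10 = 70.3 N down at 0.474 m → arm 1.906 m, τ = 70.3 × 1.906 = 134 N·m counterclockwise.
Net moment of the loads = 621.4 N·m counterclockwise.
The upward force F acts at the left end, arm 2.38 m, giving F × 2.38 clockwise.
Balancing moments: F × 2.38 = 621.4, giving F = 621.4 / 2.38 = 261 N.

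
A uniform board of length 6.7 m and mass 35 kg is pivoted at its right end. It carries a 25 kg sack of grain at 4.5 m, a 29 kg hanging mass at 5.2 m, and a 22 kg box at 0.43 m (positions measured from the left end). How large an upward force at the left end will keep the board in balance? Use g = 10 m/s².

F ≈ 528 N

Taking torques about the right end:
Beam weight: 35 × 10 = 350 N down at 3.35 m → arm 3.35 m, τ = 350 × 3.35 = 1172 N·m counterclockwise.
Sack of grain: 25 × 10 = 250 N down at 4.5 m → arm 2.2 m, τ = 250 × 2.2 = 550 N·m counterclockwise.
Hanging mass: 29 × 10 = 290 N down at 5.2 m → arm 1.5 m, τ = 290 × 1.5 = 435 N·m counterclockwise.
Box: 22 × 10 = 220 N down at 0.43 m → arm 6.27 m, τ = 220 × 6.27 = 1379 N·m counterclockwise.
Net moment of the loads = 3536 N·m counterclockwise.
The upward force F acts at the left end, arm 6.7 m, giving F × 6.7 clockwise.
For rotational equilibrium, F × 6.7 = 3536, so F = 3536 / 6.7 = 528 N.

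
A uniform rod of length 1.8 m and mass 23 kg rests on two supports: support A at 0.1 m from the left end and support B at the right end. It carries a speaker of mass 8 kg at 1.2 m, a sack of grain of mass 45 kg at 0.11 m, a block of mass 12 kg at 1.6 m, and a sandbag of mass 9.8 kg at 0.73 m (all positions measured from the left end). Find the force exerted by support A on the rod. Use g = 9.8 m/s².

Take moments about support B.
Beam weight: 23 × 9.8 = 225.4 N down at 0.9 m → arm 0.9 m, τ = 225.4 × 0.9 = 202.9 N·m counterclockwise.
Speaker: 8 × 9.8 = 78.4 N down at 1.2 m → arm 0.6 m, τ = 78.4 × 0.6 = 47.04 N·m counterclockwise.
Sack of grain: 45 × 9.8 = 441 N down at 0.11 m → arm 1.69 m, τ = 441 × 1.69 = 745.3 N·m counterclockwise.
Block: 12 × 9.8 = 117.6 N down at 1.6 m → arm 0.2 m, τ = 117.6 × 0.2 = 23.52 N·m counterclockwise.
Sandbag: 9.8 × 9.8 = 96.04 N down at 0.73 m → arm 1.07 m, τ = 96.04 × 1.07 = 102.8 N·m counterclockwise.
Net load moment about support B = 1122 N·m counterclockwise.
Reaction R at support A is upward at 0.1 m, arm 1.7 m → moment R × 1.7 clockwise.
For rotational equilibrium, R × 1.7 = 1122, so R = 660 N.

R_A ≈ 660 N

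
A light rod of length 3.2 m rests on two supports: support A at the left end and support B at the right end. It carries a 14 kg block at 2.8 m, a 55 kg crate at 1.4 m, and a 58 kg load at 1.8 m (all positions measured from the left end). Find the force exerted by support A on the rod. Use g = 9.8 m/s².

R_A ≈ 569 N

Sum moments about support B (its reaction then has zero moment arm).
Block: 14 × 9.8 = 137.2 N down at 2.8 m → arm 0.4 m, τ = 137.2 × 0.4 = 54.88 N·m counterclockwise.
Crate: 55 × 9.8 = 539 N down at 1.4 m → arm 1.8 m, τ = 539 × 1.8 = 970.2 N·m counterclockwise.
Load: 58 × 9.8 = 568.4 N down at 1.8 m → arm 1.4 m, τ = 568.4 × 1.4 = 795.8 N·m counterclockwise.
Net load moment about support B = 1821 N·m counterclockwise.
Reaction R at support A is upward at 0 m, arm 3.2 m → moment R × 3.2 clockwise.
Στ = 0 ⇒ R × 3.2 = 1821 ⇒ R = 569 N.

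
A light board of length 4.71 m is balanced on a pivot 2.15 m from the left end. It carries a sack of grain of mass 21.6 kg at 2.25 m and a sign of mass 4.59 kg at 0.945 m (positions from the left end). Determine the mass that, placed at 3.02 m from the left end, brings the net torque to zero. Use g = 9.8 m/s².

m ≈ 3.87 kg

Choose the pivot (at 2.15 m from the left end) as the axis so the support reaction has zero arm there.
Sack of grain: 21.6 × 9.8 = 211.7 N down at 2.25 m → arm 0.1 m, τ = 211.7 × 0.1 = 21.17 N·m clockwise.
Sign: 4.59 × 9.8 = 44.98 N down at 0.945 m → arm 1.205 m, τ = 44.98 × 1.205 = 54.2 N·m counterclockwise.
Net moment of known loads = 33.03 N·m counterclockwise.
An unknown mass m at 3.02 m has arm 0.87 m; its moment is m·g·0.87 clockwise.
For rotational equilibrium, m × 9.8 × 0.87 = 33.03, so m = 33.03 / (9.8 × 0.87) = 3.87 kg.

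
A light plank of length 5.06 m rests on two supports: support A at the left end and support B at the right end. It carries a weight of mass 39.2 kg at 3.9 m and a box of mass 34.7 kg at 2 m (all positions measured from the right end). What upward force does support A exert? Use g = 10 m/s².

R_A ≈ 439 N

Take moments about support B.
Weight: 39.2 × 10 = 392 N down at 3.9 m → arm 3.9 m, τ = 392 × 3.9 = 1529 N·m counterclockwise.
Box: 34.7 × 10 = 347 N down at 2 m → arm 2 m, τ = 347 × 2 = 694 N·m counterclockwise.
Net load moment about support B = 2223 N·m counterclockwise.
Reaction R at support A is upward at 5.06 m, arm 5.06 m → moment R × 5.06 clockwise.
Στ = 0 ⇒ R × 5.06 = 2223 ⇒ R = 439 N.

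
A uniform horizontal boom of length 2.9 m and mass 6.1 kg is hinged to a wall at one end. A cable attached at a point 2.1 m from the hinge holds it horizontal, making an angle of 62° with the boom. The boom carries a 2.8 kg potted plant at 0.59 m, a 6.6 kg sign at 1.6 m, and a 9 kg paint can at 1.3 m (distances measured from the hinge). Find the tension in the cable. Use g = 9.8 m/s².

Take moments about the hinge.
Beam weight: 6.1 × 9.8 = 59.78 N down at 1.45 m → arm 1.45 m, τ = 59.78 × 1.45 = 86.68 N·m clockwise.
Potted plant: 2.8 × 9.8 = 27.44 N down at 0.59 m → arm 0.59 m, τ = 27.44 × 0.59 = 16.19 N·m clockwise.
Sign: 6.6 × 9.8 = 64.68 N down at 1.6 m → arm 1.6 m, τ = 64.68 × 1.6 = 103.5 N·m clockwise.
Paint can: 9 × 9.8 = 88.2 N down at 1.3 m → arm 1.3 m, τ = 88.2 × 1.3 = 114.7 N·m clockwise.
Total clockwise load moment = 321.1 N·m.
The cable tension T acts at 2.1 m; only its component perpendicular to the boom, T sinθ, produces torque. sin 62° = 0.8829.
Balancing moments: T × 2.1 × 0.8829 = 321.1, giving T = 321.1 / 1.854 = 173 N.

T ≈ 173 N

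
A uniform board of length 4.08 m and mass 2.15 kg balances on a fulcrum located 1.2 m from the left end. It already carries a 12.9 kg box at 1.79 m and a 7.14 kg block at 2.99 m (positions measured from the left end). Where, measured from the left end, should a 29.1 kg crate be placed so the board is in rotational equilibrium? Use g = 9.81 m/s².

x ≈ 0.437 m from the left end

Take moments about the fulcrum (at 1.2 m from the left end).
Beam weight: 2.15 × 9.81 = 21.09 N down at 2.04 m → arm 0.84 m, τ = 21.09 × 0.84 = 17.72 N·m clockwise.
Box: 12.9 × 9.81 = 126.5 N down at 1.79 m → arm 0.59 m, τ = 126.5 × 0.59 = 74.63 N·m clockwise.
Block: 7.14 × 9.81 = 70.04 N down at 2.99 m → arm 1.79 m, τ = 70.04 × 1.79 = 125.4 N·m clockwise.
Net moment of existing loads = 217.8 N·m clockwise.
The crate weighs 29.1 × 9.81 = 285.5 N and must supply an equal counterclockwise moment, so its lever arm about the fulcrum is 217.8 / 285.5 = 0.763 m.
That puts it at 1.2 − 0.763 = 0.437 m from the left end.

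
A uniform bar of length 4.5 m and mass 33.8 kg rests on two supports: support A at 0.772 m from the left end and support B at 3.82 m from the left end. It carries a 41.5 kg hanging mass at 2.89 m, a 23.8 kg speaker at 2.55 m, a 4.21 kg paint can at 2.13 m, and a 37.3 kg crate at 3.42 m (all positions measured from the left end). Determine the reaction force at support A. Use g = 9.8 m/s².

R_A ≈ 463 N

Choose support B as the axis so its reaction then has zero moment arm.
Beam weight: 33.8 × 9.8 = 331.2 N down at 2.25 m → arm 1.57 m, τ = 331.2 × 1.57 = 520 N·m counterclockwise.
Hanging mass: 41.5 × 9.8 = 406.7 N down at 2.89 m → arm 0.93 m, τ = 406.7 × 0.93 = 378.2 N·m counterclockwise.
Speaker: 23.8 × 9.8 = 233.2 N down at 2.55 m → arm 1.27 m, τ = 233.2 × 1.27 = 296.2 N·m counterclockwise.
Paint can: 4.21 × 9.8 = 41.26 N down at 2.13 m → arm 1.69 m, τ = 41.26 × 1.69 = 69.73 N·m counterclockwise.
Crate: 37.3 × 9.8 = 365.5 N down at 3.42 m → arm 0.4 m, τ = 365.5 × 0.4 = 146.2 N·m counterclockwise.
Net load moment about support B = 1410 N·m counterclockwise.
Reaction R at support A is upward at 0.772 m, arm 3.048 m → moment R × 3.048 clockwise.
Setting net torque to zero: R × 3.048 = 1410 → R = 463 N.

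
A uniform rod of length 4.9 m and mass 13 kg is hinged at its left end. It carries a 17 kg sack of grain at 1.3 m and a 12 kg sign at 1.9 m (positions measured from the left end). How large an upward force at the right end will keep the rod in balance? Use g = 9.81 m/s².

F ≈ 154 N

Sum moments about the left end (the unknown pivot reaction has zero arm there).
Beam weight: 13 × 9.81 = 127.5 N down at 2.45 m → arm 2.45 m, τ = 127.5 × 2.45 = 312.4 N·m clockwise.
Sack of grain: 17 × 9.81 = 166.8 N down at 1.3 m → arm 1.3 m, τ = 166.8 × 1.3 = 216.8 N·m clockwise.
Sign: 12 × 9.81 = 117.7 N down at 1.9 m → arm 1.9 m, τ = 117.7 × 1.9 = 223.6 N·m clockwise.
Net moment of the loads = 752.8 N·m clockwise.
The upward force F acts at the right end, arm 4.9 m, giving F × 4.9 counterclockwise.
For rotational equilibrium, F × 4.9 = 752.8, so F = 752.8 / 4.9 = 154 N.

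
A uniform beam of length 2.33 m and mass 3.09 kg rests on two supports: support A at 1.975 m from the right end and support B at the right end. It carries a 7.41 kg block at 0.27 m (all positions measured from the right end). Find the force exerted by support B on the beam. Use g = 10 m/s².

Taking torques about support A:
Beam weight: 3.09 × 10 = 30.9 N down at 1.165 m → arm 0.81 m, τ = 30.9 × 0.81 = 25.03 N·m clockwise.
Block: 7.41 × 10 = 74.1 N down at 0.27 m → arm 1.705 m, τ = 74.1 × 1.705 = 126.3 N·m clockwise.
Net load moment about support A = 151.3 N·m clockwise.
Reaction R at support B is upward at 0 m, arm 1.975 m → moment R × 1.975 counterclockwise.
Balancing moments: R × 1.975 = 151.3, giving R = 76.6 N.

R_B ≈ 76.6 N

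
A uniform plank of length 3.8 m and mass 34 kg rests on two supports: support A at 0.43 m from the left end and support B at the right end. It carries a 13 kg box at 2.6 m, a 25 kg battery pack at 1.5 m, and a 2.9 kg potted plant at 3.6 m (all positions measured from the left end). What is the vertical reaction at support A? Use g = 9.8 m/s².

Sum moments about support B (its reaction then has zero moment arm).
Beam weight: 34 × 9.8 = 333.2 N down at 1.9 m → arm 1.9 m, τ = 333.2 × 1.9 = 633.1 N·m counterclockwise.
Box: 13 × 9.8 = 127.4 N down at 2.6 m → arm 1.2 m, τ = 127.4 × 1.2 = 152.9 N·m counterclockwise.
Battery pack: 25 × 9.8 = 245 N down at 1.5 m → arm 2.3 m, τ = 245 × 2.3 = 563.5 N·m counterclockwise.
Potted plant: 2.9 × 9.8 = 28.42 N down at 3.6 m → arm 0.2 m, τ = 28.42 × 0.2 = 5.684 N·m counterclockwise.
Net load moment about support B = 1355 N·m counterclockwise.
Reaction R at support A is upward at 0.43 m, arm 3.37 m → moment R × 3.37 clockwise.
Setting net torque to zero: R × 3.37 = 1355 → R = 402 N.

R_A ≈ 402 N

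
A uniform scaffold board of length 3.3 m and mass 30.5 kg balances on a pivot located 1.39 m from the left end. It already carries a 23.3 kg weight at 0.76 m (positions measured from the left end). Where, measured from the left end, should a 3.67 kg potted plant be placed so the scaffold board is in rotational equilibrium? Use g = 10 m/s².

x ≈ 3.23 m from the left end

About the pivot (at 1.39 m from the left end):
Beam weight: 30.5 × 10 = 305 N down at 1.65 m → arm 0.26 m, τ = 305 × 0.26 = 79.3 N·m clockwise.
Weight: 23.3 × 10 = 233 N down at 0.76 m → arm 0.63 m, τ = 233 × 0.63 = 146.8 N·m counterclockwise.
Net moment of existing loads = 67.5 N·m counterclockwise.
The potted plant weighs 3.67 × 10 = 36.7 N and must supply an equal clockwise moment, so its lever arm about the pivot is 67.5 / 36.7 = 1.84 m.
That puts it at 1.39 + 1.84 = 3.23 m from the left end.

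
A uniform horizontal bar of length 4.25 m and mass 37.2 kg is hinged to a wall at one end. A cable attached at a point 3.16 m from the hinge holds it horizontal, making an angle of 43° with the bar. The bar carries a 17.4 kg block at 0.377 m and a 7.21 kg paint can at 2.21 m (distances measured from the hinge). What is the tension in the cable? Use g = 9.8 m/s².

Taking torques about the hinge:
Beam weight: 37.2 × 9.8 = 364.6 N down at 2.125 m → arm 2.125 m, τ = 364.6 × 2.125 = 774.8 N·m clockwise.
Block: 17.4 × 9.8 = 170.5 N down at 0.377 m → arm 0.377 m, τ = 170.5 × 0.377 = 64.28 N·m clockwise.
Paint can: 7.21 × 9.8 = 70.66 N down at 2.21 m → arm 2.21 m, τ = 70.66 × 2.21 = 156.2 N·m clockwise.
Total clockwise load moment = 995.3 N·m.
The cable tension T acts at 3.16 m; only its component perpendicular to the bar, T sinθ, produces torque. sin 43° = 0.682.
For rotational equilibrium, T × 3.16 × 0.682 = 995.3, so T = 995.3 / 2.155 = 462 N.

T ≈ 462 N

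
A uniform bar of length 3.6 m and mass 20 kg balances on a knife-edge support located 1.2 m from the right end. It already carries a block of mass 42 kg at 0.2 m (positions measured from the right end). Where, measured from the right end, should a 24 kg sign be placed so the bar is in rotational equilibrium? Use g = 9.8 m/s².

About the knife-edge support (at 1.2 m from the right end):
Beam weight: 20 × 9.8 = 196 N down at 1.8 m → arm 0.6 m, τ = 196 × 0.6 = 117.6 N·m counterclockwise.
Block: 42 × 9.8 = 411.6 N down at 0.2 m → arm 1 m, τ = 411.6 × 1 = 411.6 N·m clockwise.
Net moment of existing loads = 294 N·m clockwise.
The sign weighs 24 × 9.8 = 235.2 N and must supply an equal counterclockwise moment, so its lever arm about the knife-edge support is 294 / 235.2 = 1.25 m.
That puts it at 1.2 + 1.25 = 2.45 m from the right end.

x ≈ 2.45 m from the right end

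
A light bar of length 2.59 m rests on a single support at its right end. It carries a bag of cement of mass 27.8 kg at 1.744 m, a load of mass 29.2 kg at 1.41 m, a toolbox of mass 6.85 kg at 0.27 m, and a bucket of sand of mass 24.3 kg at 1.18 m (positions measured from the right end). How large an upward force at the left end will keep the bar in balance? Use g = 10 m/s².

Choose the right end as the axis so the unknown pivot reaction has zero arm there.
Bag of cement: 27.8 × 10 = 278 N down at 1.744 m → arm 1.744 m, τ = 278 × 1.744 = 484.8 N·m counterclockwise.
Load: 29.2 × 10 = 292 N down at 1.41 m → arm 1.41 m, τ = 292 × 1.41 = 411.7 N·m counterclockwise.
Toolbox: 6.85 × 10 = 68.5 N down at 0.27 m → arm 0.27 m, τ = 68.5 × 0.27 = 18.5 N·m counterclockwise.
Bucket of sand: 24.3 × 10 = 243 N down at 1.18 m → arm 1.18 m, τ = 243 × 1.18 = 286.7 N·m counterclockwise.
Net moment of the loads = 1202 N·m counterclockwise.
The upward force F acts at the left end, arm 2.59 m, giving F × 2.59 clockwise.
Στ = 0 ⇒ F × 2.59 = 1202 ⇒ F = 1202 / 2.59 = 464 N.

F ≈ 464 N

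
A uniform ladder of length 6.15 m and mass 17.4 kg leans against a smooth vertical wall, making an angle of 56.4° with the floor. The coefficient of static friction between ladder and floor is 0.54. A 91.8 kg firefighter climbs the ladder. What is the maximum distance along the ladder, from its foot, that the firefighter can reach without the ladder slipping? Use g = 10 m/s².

d ≈ 5.36 m

About the foot of the ladder:
Ladder weight 17.4×10 = 174 N acts at 3.075 m along the ladder; its horizontal arm is 3.075·cos56.4° = 1.702 m → τ = 296.1 N·m clockwise.
Firefighter weight 91.8×10 = 918 N at distance d → arm d·cos56.4° → τ = 918·d·0.5534 clockwise.
Wall normal N at the top has arm L sinθ = 5.122 m counterclockwise, so Στ = 0 gives N·5.122 = 296.1 + 508·d.
ΣFy = 0 ⇒ N_floor = 1092 N, so the maximum friction is μ_s·N_floor = 0.54×1092 = 589.7 N. ΣFx = 0 ⇒ N_wall = f, so at the slipping point N = 589.7 N.
Substituting: 589.7×5.122 = 296.1 + 508·d ⇒ d = (3020 − 296.1) / 508 = 5.36 m.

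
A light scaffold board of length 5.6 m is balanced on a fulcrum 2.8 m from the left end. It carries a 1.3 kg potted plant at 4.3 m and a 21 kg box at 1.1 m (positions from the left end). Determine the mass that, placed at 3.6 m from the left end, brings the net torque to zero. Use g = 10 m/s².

About the fulcrum (at 2.8 m from the left end):
Potted plant: 1.3 × 10 = 13 N down at 4.3 m → arm 1.5 m, τ = 13 × 1.5 = 19.5 N·m clockwise.
Box: 21 × 10 = 210 N down at 1.1 m → arm 1.7 m, τ = 210 × 1.7 = 357 N·m counterclockwise.
Net moment of known loads = 337.5 N·m counterclockwise.
An unknown mass m at 3.6 m has arm 0.8 m; its moment is m·g·0.8 clockwise.
For rotational equilibrium, m × 10 × 0.8 = 337.5, so m = 337.5 / (10 × 0.8) = 42.2 kg.

m ≈ 42.2 kg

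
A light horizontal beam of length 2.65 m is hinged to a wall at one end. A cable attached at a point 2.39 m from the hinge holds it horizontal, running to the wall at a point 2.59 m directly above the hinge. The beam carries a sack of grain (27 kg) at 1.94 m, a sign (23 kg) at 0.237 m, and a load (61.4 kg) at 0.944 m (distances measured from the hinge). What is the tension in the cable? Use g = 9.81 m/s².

T ≈ 647 N

Take moments about the hinge.
Sack of grain: 27 × 9.81 = 264.9 N down at 1.94 m → arm 1.94 m, τ = 264.9 × 1.94 = 513.9 N·m clockwise.
Sign: 23 × 9.81 = 225.6 N down at 0.237 m → arm 0.237 m, τ = 225.6 × 0.237 = 53.47 N·m clockwise.
Load: 61.4 × 9.81 = 602.3 N down at 0.944 m → arm 0.944 m, τ = 602.3 × 0.944 = 568.6 N·m clockwise.
Total clockwise load moment = 1136 N·m.
The cable tension T acts at 2.39 m; only its component perpendicular to the beam, T sinθ, produces torque. sinθ = h/√(h²+d²) = 2.59/√(2.59²+2.39²) = 0.7349.
For rotational equilibrium, T × 2.39 × 0.7349 = 1136, so T = 1136 / 1.756 = 647 N.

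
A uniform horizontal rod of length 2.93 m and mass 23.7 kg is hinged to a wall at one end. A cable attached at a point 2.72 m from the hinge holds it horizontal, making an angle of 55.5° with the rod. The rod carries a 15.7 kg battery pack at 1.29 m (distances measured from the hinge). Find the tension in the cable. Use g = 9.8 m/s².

T ≈ 240 N

Sum moments about the hinge (the unknown hinge reaction has zero arm there).
Beam weight: 23.7 × 9.8 = 232.3 N down at 1.465 m → arm 1.465 m, τ = 232.3 × 1.465 = 340.3 N·m clockwise.
Battery pack: 15.7 × 9.8 = 153.9 N down at 1.29 m → arm 1.29 m, τ = 153.9 × 1.29 = 198.5 N·m clockwise.
Total clockwise load moment = 538.8 N·m.
The cable tension T acts at 2.72 m; only its component perpendicular to the rod, T sinθ, produces torque. sin 55.5° = 0.8241.
For rotational equilibrium, T × 2.72 × 0.8241 = 538.8, so T = 538.8 / 2.242 = 240 N.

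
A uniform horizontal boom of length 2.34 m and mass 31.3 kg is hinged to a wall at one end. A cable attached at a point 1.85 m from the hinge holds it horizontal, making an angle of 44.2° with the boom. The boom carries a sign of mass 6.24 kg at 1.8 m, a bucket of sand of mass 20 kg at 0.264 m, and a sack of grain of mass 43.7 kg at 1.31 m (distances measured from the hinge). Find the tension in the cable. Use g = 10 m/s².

T ≈ 856 N

Sum moments about the hinge (the unknown hinge reaction has zero arm there).
Beam weight: 31.3 × 10 = 313 N down at 1.17 m → arm 1.17 m, τ = 313 × 1.17 = 366.2 N·m clockwise.
Sign: 6.24 × 10 = 62.4 N down at 1.8 m → arm 1.8 m, τ = 62.4 × 1.8 = 112.3 N·m clockwise.
Bucket of sand: 20 × 10 = 200 N down at 0.264 m → arm 0.264 m, τ = 200 × 0.264 = 52.8 N·m clockwise.
Sack of grain: 43.7 × 10 = 437 N down at 1.31 m → arm 1.31 m, τ = 437 × 1.31 = 572.5 N·m clockwise.
Total clockwise load moment = 1104 N·m.
The cable tension T acts at 1.85 m; only its component perpendicular to the boom, T sinθ, produces torque. sin 44.2° = 0.6972.
Στ = 0 ⇒ T × 1.85 × 0.6972 = 1104 ⇒ T = 1104 / 1.29 = 856 N.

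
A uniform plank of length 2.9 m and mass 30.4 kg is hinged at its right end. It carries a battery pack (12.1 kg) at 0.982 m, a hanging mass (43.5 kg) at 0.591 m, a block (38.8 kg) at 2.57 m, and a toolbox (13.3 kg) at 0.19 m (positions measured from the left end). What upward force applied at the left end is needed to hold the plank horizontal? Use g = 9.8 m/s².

F ≈ 732 N

Sum moments about the right end (the unknown pivot reaction has zero arm there).
Beam weight: 30.4 × 9.8 = 297.9 N down at 1.45 m → arm 1.45 m, τ = 297.9 × 1.45 = 432 N·m counterclockwise.
Battery pack: 12.1 × 9.8 = 118.6 N down at 0.982 m → arm 1.918 m, τ = 118.6 × 1.918 = 227.5 N·m counterclockwise.
Hanging mass: 43.5 × 9.8 = 426.3 N down at 0.591 m → arm 2.309 m, τ = 426.3 × 2.309 = 984.3 N·m counterclockwise.
Block: 38.8 × 9.8 = 380.2 N down at 2.57 m → arm 0.33 m, τ = 380.2 × 0.33 = 125.5 N·m counterclockwise.
Toolbox: 13.3 × 9.8 = 130.3 N down at 0.19 m → arm 2.71 m, τ = 130.3 × 2.71 = 353.1 N·m counterclockwise.
Net moment of the loads = 2122 N·m counterclockwise.
The upward force F acts at the left end, arm 2.9 m, giving F × 2.9 clockwise.
Setting net torque to zero: F × 2.9 = 2122 → F = 2122 / 2.9 = 732 N.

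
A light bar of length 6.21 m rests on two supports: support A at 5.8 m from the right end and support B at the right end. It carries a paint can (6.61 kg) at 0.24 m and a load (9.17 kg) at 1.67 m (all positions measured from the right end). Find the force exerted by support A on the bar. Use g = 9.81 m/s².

Taking torques about support B:
Paint can: 6.61 × 9.81 = 64.84 N down at 0.24 m → arm 0.24 m, τ = 64.84 × 0.24 = 15.56 N·m counterclockwise.
Load: 9.17 × 9.81 = 89.96 N down at 1.67 m → arm 1.67 m, τ = 89.96 × 1.67 = 150.2 N·m counterclockwise.
Net load moment about support B = 165.8 N·m counterclockwise.
Reaction R at support A is upward at 5.8 m, arm 5.8 m → moment R × 5.8 clockwise.
Στ = 0 ⇒ R × 5.8 = 165.8 ⇒ R = 28.6 N.

R_A ≈ 28.6 N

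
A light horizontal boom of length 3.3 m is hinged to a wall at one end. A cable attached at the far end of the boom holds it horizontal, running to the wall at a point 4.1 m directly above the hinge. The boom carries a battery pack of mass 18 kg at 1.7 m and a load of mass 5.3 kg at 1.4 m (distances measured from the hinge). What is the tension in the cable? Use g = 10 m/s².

T ≈ 148 N

Take moments about the hinge.
Battery pack: 18 × 10 = 180 N down at 1.7 m → arm 1.7 m, τ = 180 × 1.7 = 306 N·m clockwise.
Load: 5.3 × 10 = 53 N down at 1.4 m → arm 1.4 m, τ = 53 × 1.4 = 74.2 N·m clockwise.
Total clockwise load moment = 380.2 N·m.
The cable tension T acts at 3.3 m; only its component perpendicular to the boom, T sinθ, produces torque. sinθ = h/√(h²+d²) = 4.1/√(4.1²+3.3²) = 0.779.
Στ = 0 ⇒ T × 3.3 × 0.779 = 380.2 ⇒ T = 380.2 / 2.571 = 148 N.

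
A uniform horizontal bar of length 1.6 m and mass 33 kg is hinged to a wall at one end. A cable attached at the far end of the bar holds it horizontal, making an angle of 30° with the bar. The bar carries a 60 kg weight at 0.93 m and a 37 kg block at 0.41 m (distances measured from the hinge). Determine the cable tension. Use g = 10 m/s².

T ≈ 1220 N

Sum moments about the hinge (the unknown hinge reaction has zero arm there).
Beam weight: 33 × 10 = 330 N down at 0.8 m → arm 0.8 m, τ = 330 × 0.8 = 264 N·m clockwise.
Weight: 60 × 10 = 600 N down at 0.93 m → arm 0.93 m, τ = 600 × 0.93 = 558 N·m clockwise.
Block: 37 × 10 = 370 N down at 0.41 m → arm 0.41 m, τ = 370 × 0.41 = 151.7 N·m clockwise.
Total clockwise load moment = 973.7 N·m.
The cable tension T acts at 1.6 m; only its component perpendicular to the bar, T sinθ, produces torque. sin 30° = 0.5.
Στ = 0 ⇒ T × 1.6 × 0.5 = 973.7 ⇒ T = 973.7 / 0.8 = 1220 N.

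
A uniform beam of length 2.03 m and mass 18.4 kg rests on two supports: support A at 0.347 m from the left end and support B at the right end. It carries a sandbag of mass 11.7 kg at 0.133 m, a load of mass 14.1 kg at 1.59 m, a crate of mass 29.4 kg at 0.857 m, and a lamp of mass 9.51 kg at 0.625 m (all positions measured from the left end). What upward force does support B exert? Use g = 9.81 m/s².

Choose support A as the axis so its reaction then has zero moment arm.
Beam weight: 18.4 × 9.81 = 180.5 N down at 1.015 m → arm 0.668 m, τ = 180.5 × 0.668 = 120.6 N·m clockwise.
Sandbag: 11.7 × 9.81 = 114.8 N down at 0.133 m → arm 0.214 m, τ = 114.8 × 0.214 = 24.57 N·m counterclockwise.
Load: 14.1 × 9.81 = 138.3 N down at 1.59 m → arm 1.243 m, τ = 138.3 × 1.243 = 171.9 N·m clockwise.
Crate: 29.4 × 9.81 = 288.4 N down at 0.857 m → arm 0.51 m, τ = 288.4 × 0.51 = 147.1 N·m clockwise.
Lamp: 9.51 × 9.81 = 93.29 N down at 0.625 m → arm 0.278 m, τ = 93.29 × 0.278 = 25.93 N·m clockwise.
Net load moment about support A = 441 N·m clockwise.
Reaction R at support B is upward at 2.03 m, arm 1.683 m → moment R × 1.683 counterclockwise.
For rotational equilibrium, R × 1.683 = 441, so R = 262 N.

R_B ≈ 262 N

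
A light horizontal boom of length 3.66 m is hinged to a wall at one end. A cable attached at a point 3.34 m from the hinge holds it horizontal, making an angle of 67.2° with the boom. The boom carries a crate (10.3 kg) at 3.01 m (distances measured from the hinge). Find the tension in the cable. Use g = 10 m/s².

T ≈ 101 N

Taking torques about the hinge:
Crate: 10.3 × 10 = 103 N down at 3.01 m → arm 3.01 m, τ = 103 × 3.01 = 310 N·m clockwise.
Total clockwise load moment = 310 N·m.
The cable tension T acts at 3.34 m; only its component perpendicular to the boom, T sinθ, produces torque. sin 67.2° = 0.9219.
Setting net torque to zero: T × 3.34 × 0.9219 = 310 → T = 310 / 3.079 = 101 N.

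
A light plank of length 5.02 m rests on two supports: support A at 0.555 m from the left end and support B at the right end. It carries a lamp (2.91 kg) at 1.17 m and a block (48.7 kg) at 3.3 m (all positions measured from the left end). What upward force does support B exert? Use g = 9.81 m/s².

R_B ≈ 298 N

Taking torques about support A:
Lamp: 2.91 × 9.81 = 28.55 N down at 1.17 m → arm 0.615 m, τ = 28.55 × 0.615 = 17.56 N·m clockwise.
Block: 48.7 × 9.81 = 477.7 N down at 3.3 m → arm 2.745 m, τ = 477.7 × 2.745 = 1311 N·m clockwise.
Net load moment about support A = 1329 N·m clockwise.
Reaction R at support B is upward at 5.02 m, arm 4.465 m → moment R × 4.465 counterclockwise.
For rotational equilibrium, R × 4.465 = 1329, so R = 298 N.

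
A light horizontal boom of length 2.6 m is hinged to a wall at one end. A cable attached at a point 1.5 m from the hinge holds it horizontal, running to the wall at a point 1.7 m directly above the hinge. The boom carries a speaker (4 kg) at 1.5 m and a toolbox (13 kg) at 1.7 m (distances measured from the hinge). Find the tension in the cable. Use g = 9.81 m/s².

Sum moments about the hinge (the unknown hinge reaction has zero arm there).
Speaker: 4 × 9.81 = 39.24 N down at 1.5 m → arm 1.5 m, τ = 39.24 × 1.5 = 58.86 N·m clockwise.
Toolbox: 13 × 9.81 = 127.5 N down at 1.7 m → arm 1.7 m, τ = 127.5 × 1.7 = 216.8 N·m clockwise.
Total clockwise load moment = 275.7 N·m.
The cable tension T acts at 1.5 m; only its component perpendicular to the boom, T sinθ, produces torque. sinθ = h/√(h²+d²) = 1.7/√(1.7²+1.5²) = 0.7498.
Setting net torque to zero: T × 1.5 × 0.7498 = 275.7 → T = 275.7 / 1.125 = 245 N.

T ≈ 245 N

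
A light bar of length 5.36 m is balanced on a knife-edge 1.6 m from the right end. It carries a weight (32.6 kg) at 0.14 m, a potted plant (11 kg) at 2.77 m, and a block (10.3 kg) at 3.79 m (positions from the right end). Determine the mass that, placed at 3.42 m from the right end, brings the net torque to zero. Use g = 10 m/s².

m ≈ 6.69 kg

About the knife-edge (at 1.6 m from the right end):
Weight: 32.6 × 10 = 326 N down at 0.14 m → arm 1.46 m, τ = 326 × 1.46 = 476 N·m clockwise.
Potted plant: 11 × 10 = 110 N down at 2.77 m → arm 1.17 m, τ = 110 × 1.17 = 128.7 N·m counterclockwise.
Block: 10.3 × 10 = 103 N down at 3.79 m → arm 2.19 m, τ = 103 × 2.19 = 225.6 N·m counterclockwise.
Net moment of known loads = 121.7 N·m clockwise.
An unknown mass m at 3.42 m has arm 1.82 m; its moment is m·g·1.82 counterclockwise.
Στ = 0 ⇒ m × 10 × 1.82 = 121.7 ⇒ m = 121.7 / (10 × 1.82) = 6.69 kg.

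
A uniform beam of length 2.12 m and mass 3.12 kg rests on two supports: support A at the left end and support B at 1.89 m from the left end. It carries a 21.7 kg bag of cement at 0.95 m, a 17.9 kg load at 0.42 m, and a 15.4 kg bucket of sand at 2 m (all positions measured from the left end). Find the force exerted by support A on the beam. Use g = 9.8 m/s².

Sum moments about support B (its reaction then has zero moment arm).
Beam weight: 3.12 × 9.8 = 30.58 N down at 1.06 m → arm 0.83 m, τ = 30.58 × 0.83 = 25.38 N·m counterclockwise.
Bag of cement: 21.7 × 9.8 = 212.7 N down at 0.95 m → arm 0.94 m, τ = 212.7 × 0.94 = 199.9 N·m counterclockwise.
Load: 17.9 × 9.8 = 175.4 N down at 0.42 m → arm 1.47 m, τ = 175.4 × 1.47 = 257.8 N·m counterclockwise.
Bucket of sand: 15.4 × 9.8 = 150.9 N down at 2 m → arm 0.11 m, τ = 150.9 × 0.11 = 16.6 N·m clockwise.
Net load moment about support B = 466.5 N·m counterclockwise.
Reaction R at support A is upward at 0 m, arm 1.89 m → moment R × 1.89 clockwise.
For rotational equilibrium, R × 1.89 = 466.5, so R = 247 N.

R_A ≈ 247 N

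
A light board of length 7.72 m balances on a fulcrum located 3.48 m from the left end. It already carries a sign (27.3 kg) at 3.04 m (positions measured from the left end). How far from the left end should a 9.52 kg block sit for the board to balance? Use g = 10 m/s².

x ≈ 4.74 m from the left end

Choose the fulcrum (at 3.48 m from the left end) as the axis so the support reaction has zero arm there.
Sign: 27.3 × 10 = 273 N down at 3.04 m → arm 0.44 m, τ = 273 × 0.44 = 120.1 N·m counterclockwise.
Net moment of existing loads = 120.1 N·m counterclockwise.
The block weighs 9.52 × 10 = 95.2 N and must supply an equal clockwise moment, so its lever arm about the fulcrum is 120.1 / 95.2 = 1.26 m.
That puts it at 3.48 + 1.26 = 4.74 m from the left end.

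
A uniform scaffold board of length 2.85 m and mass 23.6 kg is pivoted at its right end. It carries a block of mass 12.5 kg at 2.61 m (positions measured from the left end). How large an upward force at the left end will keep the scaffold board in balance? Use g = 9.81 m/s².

Choose the right end as the axis so the unknown pivot reaction has zero arm there.
Beam weight: 23.6 × 9.81 = 231.5 N down at 1.425 m → arm 1.425 m, τ = 231.5 × 1.425 = 329.9 N·m counterclockwise.
Block: 12.5 × 9.81 = 122.6 N down at 2.61 m → arm 0.24 m, τ = 122.6 × 0.24 = 29.42 N·m counterclockwise.
Net moment of the loads = 359.3 N·m counterclockwise.
The upward force F acts at the left end, arm 2.85 m, giving F × 2.85 clockwise.
Στ = 0 ⇒ F × 2.85 = 359.3 ⇒ F = 359.3 / 2.85 = 126 N.

F ≈ 126 N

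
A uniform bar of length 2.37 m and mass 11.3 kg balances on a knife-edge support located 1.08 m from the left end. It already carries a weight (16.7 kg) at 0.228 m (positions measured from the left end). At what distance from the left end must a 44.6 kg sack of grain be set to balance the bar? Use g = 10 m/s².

x ≈ 1.37 m from the left end

About the knife-edge support (at 1.08 m from the left end):
Beam weight: 11.3 × 10 = 113 N down at 1.185 m → arm 0.105 m, τ = 113 × 0.105 = 11.87 N·m clockwise.
Weight: 16.7 × 10 = 167 N down at 0.228 m → arm 0.852 m, τ = 167 × 0.852 = 142.3 N·m counterclockwise.
Net moment of existing loads = 130.4 N·m counterclockwise.
The sack of grain weighs 44.6 × 10 = 446 N and must supply an equal clockwise moment, so its lever arm about the knife-edge support is 130.4 / 446 = 0.292 m.
That puts it at 1.08 + 0.292 = 1.37 m from the left end.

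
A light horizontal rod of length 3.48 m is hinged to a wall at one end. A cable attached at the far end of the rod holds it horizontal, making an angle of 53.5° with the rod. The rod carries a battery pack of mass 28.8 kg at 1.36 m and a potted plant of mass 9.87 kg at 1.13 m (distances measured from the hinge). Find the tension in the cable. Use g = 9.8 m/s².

Taking torques about the hinge:
Battery pack: 28.8 × 9.8 = 282.2 N down at 1.36 m → arm 1.36 m, τ = 282.2 × 1.36 = 383.8 N·m clockwise.
Potted plant: 9.87 × 9.8 = 96.73 N down at 1.13 m → arm 1.13 m, τ = 96.73 × 1.13 = 109.3 N·m clockwise.
Total clockwise load moment = 493.1 N·m.
The cable tension T acts at 3.48 m; only its component perpendicular to the rod, T sinθ, produces torque. sin 53.5° = 0.8039.
Setting net torque to zero: T × 3.48 × 0.8039 = 493.1 → T = 493.1 / 2.798 = 176 N.

T ≈ 176 N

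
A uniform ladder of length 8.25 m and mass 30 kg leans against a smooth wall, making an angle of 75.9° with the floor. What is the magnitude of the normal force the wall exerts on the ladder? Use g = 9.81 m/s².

Taking torques about the foot of the ladder:
Ladder weight 30×9.81 = 294.3 N acts at 4.125 m along the ladder; its horizontal arm is 4.125·cos75.9° = 1.005 m → τ = 295.8 N·m clockwise.
Wall normal N acts horizontally at the top; its moment arm is the height L sinθ = 8.25·sin75.9° = 8.001 m, counterclockwise.
Στ = 0 ⇒ N × 8.001 = 295.8 ⇒ N = 37 N.

N_wall ≈ 37 N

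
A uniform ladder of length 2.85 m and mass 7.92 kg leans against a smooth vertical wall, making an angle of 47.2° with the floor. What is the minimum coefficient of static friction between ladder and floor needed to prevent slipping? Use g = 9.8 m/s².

μ_min ≈ 0.463

Taking torques about the foot of the ladder:
Ladder weight 7.92×9.8 = 77.62 N acts at 1.425 m along the ladder; its horizontal arm is 1.425·cos47.2° = 0.9682 m → τ = 75.15 N·m clockwise.
Wall normal N acts horizontally at the top; its moment arm is the height L sinθ = 2.85·sin47.2° = 2.091 m, counterclockwise.
For rotational equilibrium, N × 2.091 = 75.15, so N = 35.94 N.
ΣFx = 0 ⇒ f = N_wall = 35.94 N. ΣFy = 0 ⇒ N_floor = 77.62 N.
μ_min = f / N_floor = 35.94 / 77.62 = 0.463.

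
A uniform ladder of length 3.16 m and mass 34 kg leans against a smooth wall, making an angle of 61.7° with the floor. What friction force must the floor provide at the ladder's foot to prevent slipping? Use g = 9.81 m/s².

f ≈ 89.8 N

About the foot of the ladder:
Ladder weight 34×9.81 = 333.5 N acts at 1.58 m along the ladder; its horizontal arm is 1.58·cos61.7° = 0.7491 m → τ = 249.8 N·m clockwise.
Wall normal N acts horizontally at the top; its moment arm is the height L sinθ = 3.16·sin61.7° = 2.782 m, counterclockwise.
Στ = 0 ⇒ N × 2.782 = 249.8 ⇒ N = 89.8 N.
ΣFx = 0: friction at the foot balances the wall's push, so f = N_wall = 89.8 N.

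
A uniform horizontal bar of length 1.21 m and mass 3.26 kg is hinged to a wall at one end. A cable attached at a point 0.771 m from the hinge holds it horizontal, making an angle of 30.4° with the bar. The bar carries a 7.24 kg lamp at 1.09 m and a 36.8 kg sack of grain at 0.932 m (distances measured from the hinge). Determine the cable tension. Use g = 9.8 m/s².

Sum moments about the hinge (the unknown hinge reaction has zero arm there).
Beam weight: 3.26 × 9.8 = 31.95 N down at 0.605 m → arm 0.605 m, τ = 31.95 × 0.605 = 19.33 N·m clockwise.
Lamp: 7.24 × 9.8 = 70.95 N down at 1.09 m → arm 1.09 m, τ = 70.95 × 1.09 = 77.34 N·m clockwise.
Sack of grain: 36.8 × 9.8 = 360.6 N down at 0.932 m → arm 0.932 m, τ = 360.6 × 0.932 = 336.1 N·m clockwise.
Total clockwise load moment = 432.8 N·m.
The cable tension T acts at 0.771 m; only its component perpendicular to the bar, T sinθ, produces torque. sin 30.4° = 0.506.
Setting net torque to zero: T × 0.771 × 0.506 = 432.8 → T = 432.8 / 0.3901 = 1110 N.

T ≈ 1110 N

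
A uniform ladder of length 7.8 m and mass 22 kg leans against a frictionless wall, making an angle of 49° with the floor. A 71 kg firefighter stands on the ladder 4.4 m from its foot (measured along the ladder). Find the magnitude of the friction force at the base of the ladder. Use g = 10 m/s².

f ≈ 444 N

Sum moments about the foot of the ladder (the floor normal and friction both act there and drop out).
Ladder weight 22×10 = 220 N acts at 3.9 m along the ladder; its horizontal arm is 3.9·cos49° = 2.559 m → τ = 563 N·m clockwise.
Firefighter: 71×10 = 710 N at 4.4 m → arm 2.887 m → τ = 2050 N·m clockwise.
Wall normal N acts horizontally at the top; its moment arm is the height L sinθ = 7.8·sin49° = 5.887 m, counterclockwise.
Balancing moments: N × 5.887 = 2613, giving N = 444 N.
ΣFx = 0: friction at the foot balances the wall's push, so f = N_wall = 444 N.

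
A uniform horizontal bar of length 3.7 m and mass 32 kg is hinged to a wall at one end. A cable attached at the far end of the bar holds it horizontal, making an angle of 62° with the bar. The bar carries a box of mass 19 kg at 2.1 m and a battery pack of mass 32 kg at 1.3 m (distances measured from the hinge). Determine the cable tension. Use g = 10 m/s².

T ≈ 431 N

Take moments about the hinge.
Beam weight: 32 × 10 = 320 N down at 1.85 m → arm 1.85 m, τ = 320 × 1.85 = 592 N·m clockwise.
Box: 19 × 10 = 190 N down at 2.1 m → arm 2.1 m, τ = 190 × 2.1 = 399 N·m clockwise.
Battery pack: 32 × 10 = 320 N down at 1.3 m → arm 1.3 m, τ = 320 × 1.3 = 416 N·m clockwise.
Total clockwise load moment = 1407 N·m.
The cable tension T acts at 3.7 m; only its component perpendicular to the bar, T sinθ, produces torque. sin 62° = 0.8829.
Στ = 0 ⇒ T × 3.7 × 0.8829 = 1407 ⇒ T = 1407 / 3.267 = 431 N.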